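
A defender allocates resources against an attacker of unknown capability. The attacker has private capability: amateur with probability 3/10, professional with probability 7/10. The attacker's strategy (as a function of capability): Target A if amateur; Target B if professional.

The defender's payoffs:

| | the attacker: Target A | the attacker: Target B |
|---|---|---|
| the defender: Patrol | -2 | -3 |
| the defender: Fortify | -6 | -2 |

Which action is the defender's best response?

Patrol

E[Patrol] = 3/10·(-2) + 7/10·(-3) = -27/10
E[Fortify] = 3/10·(-6) + 7/10·(-2) = -16/5
Best response: Patrol (-27/10 is the largest).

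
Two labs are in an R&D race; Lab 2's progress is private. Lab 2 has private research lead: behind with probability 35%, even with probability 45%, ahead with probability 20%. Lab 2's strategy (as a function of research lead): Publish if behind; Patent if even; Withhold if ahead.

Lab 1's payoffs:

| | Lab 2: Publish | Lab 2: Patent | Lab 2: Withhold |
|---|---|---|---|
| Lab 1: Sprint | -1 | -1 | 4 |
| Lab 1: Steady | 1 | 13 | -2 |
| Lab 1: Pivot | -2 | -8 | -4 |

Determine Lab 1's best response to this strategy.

Steady

E[Sprint] = 0.35·(-1) + 0.45·(-1) + 0.2·(4) = 0
E[Steady] = 0.35·(1) + 0.45·(13) + 0.2·(-2) = 5.8
E[Pivot] = 0.35·(-2) + 0.45·(-8) + 0.2·(-4) = -5.1
Best response: Steady (5.8 is the largest).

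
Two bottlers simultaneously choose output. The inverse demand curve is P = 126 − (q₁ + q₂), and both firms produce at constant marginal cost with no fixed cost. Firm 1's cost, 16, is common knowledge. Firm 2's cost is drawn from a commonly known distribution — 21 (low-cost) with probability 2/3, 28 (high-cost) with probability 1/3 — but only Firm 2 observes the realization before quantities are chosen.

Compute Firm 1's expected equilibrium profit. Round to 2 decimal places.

1529.68

Type-c best response for Firm 2: q₂(c) = (126 − c)/2 − q₁/2.
Firm 1 maximizes expected profit; its first-order condition is 126 − 2q₁ − E[q₂] − 16 = 0.
Substituting E[q₂] and solving: E[c₂] = 23.3333, so q₁ = (126 − 2·16 + 23.3333)/3 = 39.1111.
E[P] = 126 − (q₁ + E[q₂]) = 55.1111; Firm 1's expected profit = (E[P] − 16)·q₁ = (55.1111 − 16)·39.1111 = 1529.68.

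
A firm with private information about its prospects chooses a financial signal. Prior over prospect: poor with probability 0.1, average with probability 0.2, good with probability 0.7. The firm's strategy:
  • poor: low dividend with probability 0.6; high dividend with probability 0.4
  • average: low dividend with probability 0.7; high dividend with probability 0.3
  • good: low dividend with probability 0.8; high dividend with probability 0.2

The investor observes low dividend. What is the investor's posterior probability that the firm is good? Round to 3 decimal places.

0.737

P(low dividend) = 0.1·0.6 + 0.2·0.7 + 0.7·0.8 = 0.76
P(good | low dividend) = (0.7·0.8) / 0.76 = 0.56 / 0.76 = 0.736842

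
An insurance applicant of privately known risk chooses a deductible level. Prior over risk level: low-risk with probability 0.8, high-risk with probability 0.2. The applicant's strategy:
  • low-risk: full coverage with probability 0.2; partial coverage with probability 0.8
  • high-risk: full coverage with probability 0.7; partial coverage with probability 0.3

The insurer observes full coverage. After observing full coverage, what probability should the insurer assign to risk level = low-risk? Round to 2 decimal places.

0.53

P(full coverage) = 0.8·0.2 + 0.2·0.7 = 0.3
P(low-risk | full coverage) = (0.8·0.2) / 0.3 = 0.16 / 0.3 = 0.533333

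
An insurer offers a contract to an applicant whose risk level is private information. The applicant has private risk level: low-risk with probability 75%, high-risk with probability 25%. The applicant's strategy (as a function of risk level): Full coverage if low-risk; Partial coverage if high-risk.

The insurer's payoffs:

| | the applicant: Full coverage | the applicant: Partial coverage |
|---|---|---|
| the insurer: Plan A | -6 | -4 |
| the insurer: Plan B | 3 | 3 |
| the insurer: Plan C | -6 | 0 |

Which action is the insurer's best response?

Plan B

Compute the insurer's expected payoff for each action, taking the expectation over the applicant's type.
E[Plan A] = 0.75·(-6) + 0.25·(-4) = -5.5
E[Plan B] = 0.75·(3) + 0.25·(3) = 3
E[Plan C] = 0.75·(-6) + 0.25·(0) = -4.5
Best response: Plan B (3 is the largest).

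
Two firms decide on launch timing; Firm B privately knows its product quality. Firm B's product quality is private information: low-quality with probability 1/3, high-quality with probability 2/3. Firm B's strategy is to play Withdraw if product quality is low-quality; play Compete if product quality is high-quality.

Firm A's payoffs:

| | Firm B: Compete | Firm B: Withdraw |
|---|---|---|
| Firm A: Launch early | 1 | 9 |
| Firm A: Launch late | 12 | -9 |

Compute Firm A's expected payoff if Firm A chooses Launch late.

Take the expectation over Firm B's product quality, weighting each type's action by its prior probability.
E[Launch late] = 1/3·(-9) + 2/3·12 = (-3) + 8 = 5

5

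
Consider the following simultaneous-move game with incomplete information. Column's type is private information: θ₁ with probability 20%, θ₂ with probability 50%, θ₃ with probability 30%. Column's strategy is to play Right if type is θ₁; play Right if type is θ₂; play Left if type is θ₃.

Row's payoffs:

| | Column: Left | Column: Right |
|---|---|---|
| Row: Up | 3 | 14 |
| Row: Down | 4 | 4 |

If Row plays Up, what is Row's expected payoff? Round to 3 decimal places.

E[Up] = 0.2·14 + 0.5·14 + 0.3·3 = 2.8 + 7 + 0.9 = 10.7

10.700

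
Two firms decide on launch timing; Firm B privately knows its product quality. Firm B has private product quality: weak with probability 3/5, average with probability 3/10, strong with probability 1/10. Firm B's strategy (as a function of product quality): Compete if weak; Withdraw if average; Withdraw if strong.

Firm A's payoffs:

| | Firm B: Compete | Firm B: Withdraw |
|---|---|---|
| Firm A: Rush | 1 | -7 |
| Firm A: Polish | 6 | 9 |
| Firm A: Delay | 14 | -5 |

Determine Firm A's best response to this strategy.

Polish

E[Rush] = 3/5·(1) + 3/10·(-7) + 1/10·(-7) = -11/5
E[Polish] = 3/5·(6) + 3/10·(9) + 1/10·(9) = 36/5
E[Delay] = 3/5·(14) + 3/10·(-5) + 1/10·(-5) = 32/5
Best response: Polish (36/5 is the largest).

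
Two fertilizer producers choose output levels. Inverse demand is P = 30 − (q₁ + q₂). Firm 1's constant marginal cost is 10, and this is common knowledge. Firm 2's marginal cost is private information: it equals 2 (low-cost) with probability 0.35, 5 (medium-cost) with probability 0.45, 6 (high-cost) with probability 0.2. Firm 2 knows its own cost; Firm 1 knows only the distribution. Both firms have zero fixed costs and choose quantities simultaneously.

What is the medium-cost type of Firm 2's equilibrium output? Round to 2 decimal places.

Type-c best response for Firm 2: q₂(c) = (30 − c)/2 − q₁/2.
Firm 1 maximizes expected profit; its first-order condition is 30 − 2q₁ − E[q₂] − 10 = 0.
Substituting E[q₂] and solving: E[c₂] = 4.15, so q₁ = (30 − 2·10 + 4.15)/3 = 4.71667.
q₂(medium-cost) = (30 − 5 − 4.71667)/2 = 10.1417.

10.14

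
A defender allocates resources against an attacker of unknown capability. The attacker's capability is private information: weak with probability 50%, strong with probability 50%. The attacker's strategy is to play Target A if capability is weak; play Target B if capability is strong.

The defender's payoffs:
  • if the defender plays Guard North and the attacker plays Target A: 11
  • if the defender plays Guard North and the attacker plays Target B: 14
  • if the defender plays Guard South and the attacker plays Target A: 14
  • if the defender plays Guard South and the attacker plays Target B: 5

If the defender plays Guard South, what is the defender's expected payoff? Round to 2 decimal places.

E[Guard South] = 0.5·14 + 0.5·5 = 7 + 2.5 = 9.5

9.50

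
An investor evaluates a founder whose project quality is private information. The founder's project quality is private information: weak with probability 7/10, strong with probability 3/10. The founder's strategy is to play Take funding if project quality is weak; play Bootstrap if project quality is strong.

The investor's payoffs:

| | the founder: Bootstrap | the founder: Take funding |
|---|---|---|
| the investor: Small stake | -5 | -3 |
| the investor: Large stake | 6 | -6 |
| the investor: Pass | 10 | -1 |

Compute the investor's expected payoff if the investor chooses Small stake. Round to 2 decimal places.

Take the expectation over the founder's project quality, weighting each type's action by its prior probability.
E[Small stake] = 7/10·(-3) + 3/10·(-5) = (-21/10) + (-3/2) = -18/5

-3.60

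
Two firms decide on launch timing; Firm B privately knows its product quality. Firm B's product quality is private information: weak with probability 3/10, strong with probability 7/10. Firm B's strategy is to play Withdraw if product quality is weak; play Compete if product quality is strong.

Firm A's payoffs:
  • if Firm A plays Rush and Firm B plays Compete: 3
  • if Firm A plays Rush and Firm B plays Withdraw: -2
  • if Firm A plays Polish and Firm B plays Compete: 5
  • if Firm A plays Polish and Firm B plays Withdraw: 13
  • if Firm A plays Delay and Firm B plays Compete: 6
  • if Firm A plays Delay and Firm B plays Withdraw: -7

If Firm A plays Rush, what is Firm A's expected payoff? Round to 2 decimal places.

1.50

Take the expectation over Firm B's product quality, weighting each type's action by its prior probability.
E[Rush] = 3/10·(-2) + 7/10·3 = (-3/5) + 21/10 = 3/2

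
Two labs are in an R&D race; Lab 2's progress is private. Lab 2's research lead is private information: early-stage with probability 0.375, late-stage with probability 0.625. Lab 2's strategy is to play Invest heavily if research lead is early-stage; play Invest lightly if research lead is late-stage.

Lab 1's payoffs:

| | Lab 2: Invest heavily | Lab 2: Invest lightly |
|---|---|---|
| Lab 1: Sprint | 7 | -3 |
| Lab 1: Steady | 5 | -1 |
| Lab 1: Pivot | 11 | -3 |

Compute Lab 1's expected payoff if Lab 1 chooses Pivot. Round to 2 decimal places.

E[Pivot] = 0.375·11 + 0.625·(-3) = 4.125 + (-1.875) = 2.25

2.25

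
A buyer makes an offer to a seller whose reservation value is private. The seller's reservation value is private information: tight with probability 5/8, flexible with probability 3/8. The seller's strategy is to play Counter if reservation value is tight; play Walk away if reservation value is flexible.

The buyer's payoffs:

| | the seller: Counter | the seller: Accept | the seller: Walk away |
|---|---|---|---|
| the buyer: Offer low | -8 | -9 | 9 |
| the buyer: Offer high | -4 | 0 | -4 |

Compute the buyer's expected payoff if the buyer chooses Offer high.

-4

Take the expectation over the seller's reservation value, weighting each type's action by its prior probability.
E[Offer high] = 5/8·(-4) + 3/8·(-4) = (-5/2) + (-3/2) = -4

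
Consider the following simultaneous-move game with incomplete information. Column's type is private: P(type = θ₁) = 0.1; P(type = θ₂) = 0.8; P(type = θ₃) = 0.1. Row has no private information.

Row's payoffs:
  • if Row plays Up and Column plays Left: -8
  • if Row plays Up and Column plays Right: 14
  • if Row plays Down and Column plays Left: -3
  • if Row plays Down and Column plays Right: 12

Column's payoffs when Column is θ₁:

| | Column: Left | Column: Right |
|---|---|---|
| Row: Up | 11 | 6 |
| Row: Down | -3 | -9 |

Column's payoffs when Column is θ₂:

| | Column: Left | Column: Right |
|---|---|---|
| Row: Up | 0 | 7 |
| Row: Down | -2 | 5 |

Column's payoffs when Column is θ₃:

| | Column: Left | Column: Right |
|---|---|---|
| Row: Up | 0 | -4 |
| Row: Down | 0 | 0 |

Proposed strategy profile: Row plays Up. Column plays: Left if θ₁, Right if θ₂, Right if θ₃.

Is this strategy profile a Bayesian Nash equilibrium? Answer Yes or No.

No

A profile is a BNE iff every type of every player is best-responding given beliefs about the other side.
Row plays Up: E[Up] = 0.1·(-8) + 0.8·(14) + 0.1·(14) = 11.8; E[Down] = 10.5. Best-responding. ✓
Column (type θ₁), facing Up: Left gives 11, Right gives 6. Proposed Left is best. ✓
Column (type θ₂), facing Up: Left gives 0, Right gives 7. Proposed Right is best. ✓
Column (type θ₃), facing Up: Left gives 0, Right gives -4. Proposed Right is not best — profitable deviation exists. ✗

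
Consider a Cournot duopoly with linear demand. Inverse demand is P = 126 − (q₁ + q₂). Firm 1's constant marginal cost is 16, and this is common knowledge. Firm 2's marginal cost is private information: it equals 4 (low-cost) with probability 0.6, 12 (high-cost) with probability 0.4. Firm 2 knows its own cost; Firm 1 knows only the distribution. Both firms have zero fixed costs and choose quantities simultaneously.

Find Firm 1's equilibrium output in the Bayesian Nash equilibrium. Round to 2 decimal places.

Type-c best response for Firm 2: q₂(c) = (126 − c)/2 − q₁/2.
Firm 1 maximizes expected profit; its first-order condition is 126 − 2q₁ − E[q₂] − 16 = 0.
Substituting E[q₂] and solving: E[c₂] = 7.2, so q₁ = (126 − 2·16 + 7.2)/3 = 33.7333.

33.73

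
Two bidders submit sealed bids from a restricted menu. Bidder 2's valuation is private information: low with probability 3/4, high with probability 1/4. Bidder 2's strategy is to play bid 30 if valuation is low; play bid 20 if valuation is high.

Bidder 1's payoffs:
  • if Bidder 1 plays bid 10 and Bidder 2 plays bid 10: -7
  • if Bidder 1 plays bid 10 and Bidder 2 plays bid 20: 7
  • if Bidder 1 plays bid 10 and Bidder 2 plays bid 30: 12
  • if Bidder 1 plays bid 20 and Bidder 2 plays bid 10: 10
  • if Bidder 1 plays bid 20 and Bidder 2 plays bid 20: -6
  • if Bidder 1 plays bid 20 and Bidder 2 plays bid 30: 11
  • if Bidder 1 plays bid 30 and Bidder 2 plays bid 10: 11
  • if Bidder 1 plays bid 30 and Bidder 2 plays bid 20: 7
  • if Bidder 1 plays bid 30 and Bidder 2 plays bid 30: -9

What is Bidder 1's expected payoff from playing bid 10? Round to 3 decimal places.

10.750

E[bid 10] = 3/4·12 + 1/4·7 = 9 + 7/4 = 43/4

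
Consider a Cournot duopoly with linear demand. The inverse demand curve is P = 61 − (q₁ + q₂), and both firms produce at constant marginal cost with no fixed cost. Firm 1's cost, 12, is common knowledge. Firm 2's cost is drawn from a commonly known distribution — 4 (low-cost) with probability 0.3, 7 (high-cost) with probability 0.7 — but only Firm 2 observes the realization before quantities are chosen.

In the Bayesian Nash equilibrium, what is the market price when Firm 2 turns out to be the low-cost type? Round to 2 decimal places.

25.32

Type-c best response for Firm 2: q₂(c) = (61 − c)/2 − q₁/2.
Firm 1 maximizes expected profit; its first-order condition is 61 − 2q₁ − E[q₂] − 12 = 0.
Substituting E[q₂] and solving: E[c₂] = 6.1, so q₁ = (61 − 2·12 + 6.1)/3 = 14.3667.
q₂(low-cost) = 21.3167, so P = 61 − (14.3667 + 21.3167) = 25.3167.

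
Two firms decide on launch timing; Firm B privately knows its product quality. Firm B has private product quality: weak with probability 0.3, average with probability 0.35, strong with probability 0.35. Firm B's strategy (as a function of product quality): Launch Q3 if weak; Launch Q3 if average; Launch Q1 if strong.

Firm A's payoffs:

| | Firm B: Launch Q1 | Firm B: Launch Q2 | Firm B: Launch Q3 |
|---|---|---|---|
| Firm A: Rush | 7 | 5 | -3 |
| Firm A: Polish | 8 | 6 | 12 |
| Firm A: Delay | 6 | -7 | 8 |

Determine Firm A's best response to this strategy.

Polish

E[Rush] = 0.3·(-3) + 0.35·(-3) + 0.35·(7) = 0.5
E[Polish] = 0.3·(12) + 0.35·(12) + 0.35·(8) = 10.6
E[Delay] = 0.3·(8) + 0.35·(8) + 0.35·(6) = 7.3
Best response: Polish (10.6 is the largest).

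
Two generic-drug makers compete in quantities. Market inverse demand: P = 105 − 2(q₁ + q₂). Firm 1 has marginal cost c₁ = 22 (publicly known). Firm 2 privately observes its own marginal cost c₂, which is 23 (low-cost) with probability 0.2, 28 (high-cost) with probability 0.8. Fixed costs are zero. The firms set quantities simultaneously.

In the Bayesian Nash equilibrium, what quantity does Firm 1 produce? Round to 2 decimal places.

Type-c best response for Firm 2: q₂(c) = (105 − c)/4 − q₁/2.
Firm 1 maximizes expected profit; its first-order condition is 105 − 4q₁ − 2E[q₂] − 22 = 0.
Substituting E[q₂] and solving: E[c₂] = 27, so q₁ = (105 − 2·22 + 27)/6 = 14.6667.

14.67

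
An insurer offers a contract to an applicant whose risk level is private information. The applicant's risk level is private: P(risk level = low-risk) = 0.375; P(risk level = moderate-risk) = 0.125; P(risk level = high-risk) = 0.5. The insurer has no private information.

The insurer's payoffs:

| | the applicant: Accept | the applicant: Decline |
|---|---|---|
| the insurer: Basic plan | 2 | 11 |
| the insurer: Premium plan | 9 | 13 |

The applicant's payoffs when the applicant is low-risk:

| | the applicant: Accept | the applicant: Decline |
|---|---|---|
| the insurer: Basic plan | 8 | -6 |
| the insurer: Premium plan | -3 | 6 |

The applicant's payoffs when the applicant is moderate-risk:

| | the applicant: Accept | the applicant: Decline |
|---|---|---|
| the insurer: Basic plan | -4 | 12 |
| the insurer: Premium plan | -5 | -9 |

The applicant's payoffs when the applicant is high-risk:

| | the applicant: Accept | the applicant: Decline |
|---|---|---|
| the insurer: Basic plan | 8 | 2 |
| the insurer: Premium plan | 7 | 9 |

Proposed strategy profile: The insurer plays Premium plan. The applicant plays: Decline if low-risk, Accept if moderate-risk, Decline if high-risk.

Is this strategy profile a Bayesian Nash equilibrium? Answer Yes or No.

Yes

The insurer plays Premium plan: E[Premium plan] = 0.375·(13) + 0.125·(9) + 0.5·(13) = 12.5; E[Basic plan] = 9.875. Best-responding. ✓
The applicant (risk level low-risk), facing Premium plan: Accept gives -3, Decline gives 6. Proposed Decline is best. ✓
The applicant (risk level moderate-risk), facing Premium plan: Accept gives -5, Decline gives -9. Proposed Accept is best. ✓
The applicant (risk level high-risk), facing Premium plan: Accept gives 7, Decline gives 9. Proposed Decline is best. ✓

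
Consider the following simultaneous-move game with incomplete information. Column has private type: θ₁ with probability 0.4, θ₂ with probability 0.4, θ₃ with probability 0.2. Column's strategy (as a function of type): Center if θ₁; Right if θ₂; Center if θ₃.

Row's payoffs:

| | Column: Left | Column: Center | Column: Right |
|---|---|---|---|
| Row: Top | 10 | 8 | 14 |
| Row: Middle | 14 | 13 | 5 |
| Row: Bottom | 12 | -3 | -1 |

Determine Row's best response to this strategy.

Top

E[Top] = 0.4·(8) + 0.4·(14) + 0.2·(8) = 10.4
E[Middle] = 0.4·(13) + 0.4·(5) + 0.2·(13) = 9.8
E[Bottom] = 0.4·(-3) + 0.4·(-1) + 0.2·(-3) = -2.2
Best response: Top (10.4 is the largest).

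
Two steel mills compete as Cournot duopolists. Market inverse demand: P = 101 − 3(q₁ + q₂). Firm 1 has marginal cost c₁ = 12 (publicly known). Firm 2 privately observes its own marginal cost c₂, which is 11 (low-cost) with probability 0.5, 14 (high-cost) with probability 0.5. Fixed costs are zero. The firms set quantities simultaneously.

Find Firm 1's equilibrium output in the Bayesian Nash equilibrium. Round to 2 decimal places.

9.94

Each type of Firm 2 best-responds to q₁; Firm 1 best-responds to the expected q₂ over Firm 2's types.
Firm 2 with cost c maximizes (101 − 3(q₁+q₂) − c)·q₂, giving q₂(c) = (101 − c − 3q₁)/6.
E[c₂] = 0.5·11 + 0.5·14 = 12.5
Firm 1's FOC against E[q₂] yields q₁ = (101 − 2·12 + E[c₂])/9 = (101 − 24 + 12.5)/9 = 9.94444.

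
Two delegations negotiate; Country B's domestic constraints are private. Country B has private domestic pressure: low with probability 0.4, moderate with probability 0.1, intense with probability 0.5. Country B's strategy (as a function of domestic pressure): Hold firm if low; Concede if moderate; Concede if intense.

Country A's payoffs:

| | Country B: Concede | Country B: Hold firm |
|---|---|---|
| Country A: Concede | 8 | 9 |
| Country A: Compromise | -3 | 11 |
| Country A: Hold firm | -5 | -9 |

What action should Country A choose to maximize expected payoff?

Concede

Compute Country A's expected payoff for each action, taking the expectation over Country B's type.
E[Concede] = 0.4·(9) + 0.1·(8) + 0.5·(8) = 8.4
E[Compromise] = 0.4·(11) + 0.1·(-3) + 0.5·(-3) = 2.6
E[Hold firm] = 0.4·(-9) + 0.1·(-5) + 0.5·(-5) = -6.6
Best response: Concede (8.4 is the largest).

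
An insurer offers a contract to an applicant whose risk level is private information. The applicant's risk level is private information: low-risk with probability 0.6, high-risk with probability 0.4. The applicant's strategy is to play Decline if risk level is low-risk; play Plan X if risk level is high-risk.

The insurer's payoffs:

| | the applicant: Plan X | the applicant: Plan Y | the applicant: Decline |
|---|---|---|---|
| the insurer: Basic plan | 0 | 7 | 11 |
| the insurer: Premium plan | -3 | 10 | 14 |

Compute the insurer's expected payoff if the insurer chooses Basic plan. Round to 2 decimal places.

6.60

Take the expectation over the applicant's risk level, weighting each type's action by its prior probability.
E[Basic plan] = 0.6·11 + 0.4·0 = 6.6 + 0 = 6.6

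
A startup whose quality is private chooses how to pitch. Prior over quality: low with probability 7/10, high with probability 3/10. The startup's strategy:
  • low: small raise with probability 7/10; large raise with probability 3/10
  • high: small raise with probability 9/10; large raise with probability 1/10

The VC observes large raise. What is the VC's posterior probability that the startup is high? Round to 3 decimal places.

P(large raise) = (7/10)·(3/10) + (3/10)·(1/10) = 6/25
P(high | large raise) = ((3/10)·(1/10)) / (6/25) = (3/100) / (6/25) = 1/8

0.125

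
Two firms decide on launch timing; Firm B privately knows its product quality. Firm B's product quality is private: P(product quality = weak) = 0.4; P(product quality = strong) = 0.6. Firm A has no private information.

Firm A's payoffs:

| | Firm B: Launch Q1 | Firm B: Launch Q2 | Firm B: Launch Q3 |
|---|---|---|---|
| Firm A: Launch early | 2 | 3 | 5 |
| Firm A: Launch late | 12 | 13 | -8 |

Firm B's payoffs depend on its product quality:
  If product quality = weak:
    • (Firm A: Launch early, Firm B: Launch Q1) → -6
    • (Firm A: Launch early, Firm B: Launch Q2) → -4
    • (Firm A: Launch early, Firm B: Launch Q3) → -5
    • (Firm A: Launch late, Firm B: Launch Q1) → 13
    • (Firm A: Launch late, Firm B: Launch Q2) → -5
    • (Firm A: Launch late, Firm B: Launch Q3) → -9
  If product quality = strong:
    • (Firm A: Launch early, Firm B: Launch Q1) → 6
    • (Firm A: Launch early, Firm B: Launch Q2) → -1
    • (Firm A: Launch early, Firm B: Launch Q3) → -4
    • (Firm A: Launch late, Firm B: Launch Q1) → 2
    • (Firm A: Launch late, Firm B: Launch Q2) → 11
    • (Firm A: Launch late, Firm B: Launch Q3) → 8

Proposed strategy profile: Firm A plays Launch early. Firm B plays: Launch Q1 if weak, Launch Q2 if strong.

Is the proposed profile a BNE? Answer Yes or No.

No

Firm A plays Launch early: E[Launch early] = 0.4·(2) + 0.6·(3) = 2.6; E[Launch late] = 12.6. Not best-responding. ✗
Firm B (product quality weak), facing Launch early: Launch Q1 gives -6, Launch Q2 gives -4, Launch Q3 gives -5. Proposed Launch Q1 is not best — profitable deviation exists. ✗
Firm B (product quality strong), facing Launch early: Launch Q1 gives 6, Launch Q2 gives -1, Launch Q3 gives -4. Proposed Launch Q2 is not best — profitable deviation exists. ✗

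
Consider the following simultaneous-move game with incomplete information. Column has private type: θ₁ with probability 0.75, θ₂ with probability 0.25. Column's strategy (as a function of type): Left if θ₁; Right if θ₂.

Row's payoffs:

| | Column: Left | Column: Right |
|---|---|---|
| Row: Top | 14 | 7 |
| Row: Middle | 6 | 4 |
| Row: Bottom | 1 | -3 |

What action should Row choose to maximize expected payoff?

E[Top] = 0.75·(14) + 0.25·(7) = 12.25
E[Middle] = 0.75·(6) + 0.25·(4) = 5.5
E[Bottom] = 0.75·(1) + 0.25·(-3) = 0
Best response: Top (12.25 is the largest).

Top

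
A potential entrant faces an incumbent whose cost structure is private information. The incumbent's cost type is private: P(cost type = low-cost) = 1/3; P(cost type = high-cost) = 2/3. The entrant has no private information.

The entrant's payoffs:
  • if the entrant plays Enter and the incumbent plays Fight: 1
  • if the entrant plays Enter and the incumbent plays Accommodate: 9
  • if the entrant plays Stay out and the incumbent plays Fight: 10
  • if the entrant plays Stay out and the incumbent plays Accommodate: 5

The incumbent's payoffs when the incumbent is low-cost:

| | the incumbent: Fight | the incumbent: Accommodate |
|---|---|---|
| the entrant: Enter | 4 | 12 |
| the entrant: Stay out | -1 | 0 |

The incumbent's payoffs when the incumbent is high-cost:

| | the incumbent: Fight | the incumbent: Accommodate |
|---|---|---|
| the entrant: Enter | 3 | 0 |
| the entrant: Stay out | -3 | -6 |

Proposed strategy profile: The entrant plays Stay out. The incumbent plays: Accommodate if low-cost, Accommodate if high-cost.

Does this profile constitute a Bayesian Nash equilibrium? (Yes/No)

No

The entrant plays Stay out: E[Stay out] = 1/3·(5) + 2/3·(5) = 5; E[Enter] = 9. Not best-responding. ✗
The incumbent (cost type low-cost), facing Stay out: Fight gives -1, Accommodate gives 0. Proposed Accommodate is best. ✓
The incumbent (cost type high-cost), facing Stay out: Fight gives -3, Accommodate gives -6. Proposed Accommodate is not best — profitable deviation exists. ✗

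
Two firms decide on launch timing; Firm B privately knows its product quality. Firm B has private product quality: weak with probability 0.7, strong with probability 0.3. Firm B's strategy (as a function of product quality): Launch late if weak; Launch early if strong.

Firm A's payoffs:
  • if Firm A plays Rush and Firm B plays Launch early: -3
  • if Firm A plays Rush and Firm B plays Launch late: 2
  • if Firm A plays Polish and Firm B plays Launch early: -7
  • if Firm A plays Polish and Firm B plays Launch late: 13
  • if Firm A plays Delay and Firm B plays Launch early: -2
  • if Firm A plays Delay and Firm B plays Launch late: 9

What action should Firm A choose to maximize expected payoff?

Compute Firm A's expected payoff for each action, taking the expectation over Firm B's type.
E[Rush] = 0.7·(2) + 0.3·(-3) = 0.5
E[Polish] = 0.7·(13) + 0.3·(-7) = 7
E[Delay] = 0.7·(9) + 0.3·(-2) = 5.7
Best response: Polish (7 is the largest).

Polish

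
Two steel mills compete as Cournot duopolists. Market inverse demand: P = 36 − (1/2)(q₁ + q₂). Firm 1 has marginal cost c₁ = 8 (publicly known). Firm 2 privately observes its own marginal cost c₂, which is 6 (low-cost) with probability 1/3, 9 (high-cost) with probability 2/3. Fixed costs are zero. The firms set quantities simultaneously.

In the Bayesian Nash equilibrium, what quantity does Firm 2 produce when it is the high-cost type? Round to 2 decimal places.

Firm 2 with cost c maximizes (36 − (1/2)(q₁+q₂) − c)·q₂, giving q₂(c) = (36 − c − (1/2)q₁).
E[c₂] = 1/3·6 + 2/3·9 = 8
Firm 1's FOC against E[q₂] yields q₁ = (36 − 2·8 + E[c₂])/(3/2) = (36 − 16 + 8)/(3/2) = 18.6667.
q₂(high-cost) = (36 − 9 − (1/2)·18.6667) = 17.6667.

17.67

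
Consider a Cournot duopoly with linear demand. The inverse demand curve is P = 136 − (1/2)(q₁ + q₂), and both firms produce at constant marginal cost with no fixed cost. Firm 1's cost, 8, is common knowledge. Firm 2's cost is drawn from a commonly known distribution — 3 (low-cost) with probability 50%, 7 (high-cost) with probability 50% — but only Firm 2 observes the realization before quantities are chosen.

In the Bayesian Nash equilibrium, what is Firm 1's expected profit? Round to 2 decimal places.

3472.22

Firm 2 with cost c maximizes (136 − (1/2)(q₁+q₂) − c)·q₂, giving q₂(c) = (136 − c − (1/2)q₁).
E[c₂] = 0.5·3 + 0.5·7 = 5
Firm 1's FOC against E[q₂] yields q₁ = (136 − 2·8 + E[c₂])/(3/2) = (136 − 16 + 5)/(3/2) = 83.3333.
E[P] = 136 − (1/2)·(q₁ + E[q₂]) = 49.6667; Firm 1's expected profit = (E[P] − 8)·q₁ = (49.6667 − 8)·83.3333 = 3472.22.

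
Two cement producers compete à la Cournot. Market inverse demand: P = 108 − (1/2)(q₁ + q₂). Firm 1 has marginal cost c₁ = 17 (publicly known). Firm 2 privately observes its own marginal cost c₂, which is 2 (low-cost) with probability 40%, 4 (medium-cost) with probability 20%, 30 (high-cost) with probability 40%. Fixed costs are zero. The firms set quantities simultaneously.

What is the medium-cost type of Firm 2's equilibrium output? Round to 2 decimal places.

Type-c best response for Firm 2: q₂(c) = (108 − c) − q₁/2.
Firm 1 maximizes expected profit; its first-order condition is 108 − q₁ − (1/2)E[q₂] − 17 = 0.
Substituting E[q₂] and solving: E[c₂] = 13.6, so q₁ = (108 − 2·17 + 13.6)/(3/2) = 58.4.
q₂(medium-cost) = (108 − 4 − (1/2)·58.4) = 74.8.

74.80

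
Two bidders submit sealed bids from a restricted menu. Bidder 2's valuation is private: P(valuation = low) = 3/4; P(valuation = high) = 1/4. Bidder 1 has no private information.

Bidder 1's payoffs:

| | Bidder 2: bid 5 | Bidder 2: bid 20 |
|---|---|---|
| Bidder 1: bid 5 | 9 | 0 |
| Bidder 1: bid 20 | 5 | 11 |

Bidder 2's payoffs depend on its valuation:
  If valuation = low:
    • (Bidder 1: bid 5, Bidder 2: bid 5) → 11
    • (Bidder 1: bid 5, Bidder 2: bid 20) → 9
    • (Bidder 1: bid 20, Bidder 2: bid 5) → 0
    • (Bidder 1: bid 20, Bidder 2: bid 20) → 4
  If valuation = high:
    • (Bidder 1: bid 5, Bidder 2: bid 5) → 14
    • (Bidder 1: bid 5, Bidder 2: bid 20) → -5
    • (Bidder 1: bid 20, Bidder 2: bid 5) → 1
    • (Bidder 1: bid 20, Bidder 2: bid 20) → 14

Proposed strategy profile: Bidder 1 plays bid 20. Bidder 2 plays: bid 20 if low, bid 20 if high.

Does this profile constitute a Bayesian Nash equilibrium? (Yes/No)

Yes

A profile is a BNE iff every type of every player is best-responding given beliefs about the other side.
Bidder 1 plays bid 20: E[bid 20] = 3/4·(11) + 1/4·(11) = 11; E[bid 5] = 0. Best-responding. ✓
Bidder 2 (valuation low), facing bid 20: bid 5 gives 0, bid 20 gives 4. Proposed bid 20 is best. ✓
Bidder 2 (valuation high), facing bid 20: bid 5 gives 1, bid 20 gives 14. Proposed bid 20 is best. ✓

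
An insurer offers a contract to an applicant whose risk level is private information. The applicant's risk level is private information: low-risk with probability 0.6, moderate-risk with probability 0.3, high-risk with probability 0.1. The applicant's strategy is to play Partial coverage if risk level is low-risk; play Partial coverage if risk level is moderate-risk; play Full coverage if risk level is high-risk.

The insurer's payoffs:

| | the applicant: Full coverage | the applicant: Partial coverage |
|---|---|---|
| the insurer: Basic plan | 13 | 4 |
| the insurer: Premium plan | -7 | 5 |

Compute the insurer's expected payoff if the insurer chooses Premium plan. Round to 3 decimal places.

Take the expectation over the applicant's risk level, weighting each type's action by its prior probability.
E[Premium plan] = 0.6·5 + 0.3·5 + 0.1·(-7) = 3 + 1.5 + (-0.7) = 3.8

3.800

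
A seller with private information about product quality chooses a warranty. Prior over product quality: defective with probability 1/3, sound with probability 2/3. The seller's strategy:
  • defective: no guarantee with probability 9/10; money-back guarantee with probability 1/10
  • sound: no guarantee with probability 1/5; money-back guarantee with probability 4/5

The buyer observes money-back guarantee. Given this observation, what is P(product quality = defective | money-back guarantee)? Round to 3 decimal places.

0.059

Apply Bayes' rule using the sender's strategy as the likelihood.
P(money-back guarantee) = (1/3)·(1/10) + (2/3)·(4/5) = 17/30
P(defective | money-back guarantee) = ((1/3)·(1/10)) / (17/30) = (1/30) / (17/30) = 1/17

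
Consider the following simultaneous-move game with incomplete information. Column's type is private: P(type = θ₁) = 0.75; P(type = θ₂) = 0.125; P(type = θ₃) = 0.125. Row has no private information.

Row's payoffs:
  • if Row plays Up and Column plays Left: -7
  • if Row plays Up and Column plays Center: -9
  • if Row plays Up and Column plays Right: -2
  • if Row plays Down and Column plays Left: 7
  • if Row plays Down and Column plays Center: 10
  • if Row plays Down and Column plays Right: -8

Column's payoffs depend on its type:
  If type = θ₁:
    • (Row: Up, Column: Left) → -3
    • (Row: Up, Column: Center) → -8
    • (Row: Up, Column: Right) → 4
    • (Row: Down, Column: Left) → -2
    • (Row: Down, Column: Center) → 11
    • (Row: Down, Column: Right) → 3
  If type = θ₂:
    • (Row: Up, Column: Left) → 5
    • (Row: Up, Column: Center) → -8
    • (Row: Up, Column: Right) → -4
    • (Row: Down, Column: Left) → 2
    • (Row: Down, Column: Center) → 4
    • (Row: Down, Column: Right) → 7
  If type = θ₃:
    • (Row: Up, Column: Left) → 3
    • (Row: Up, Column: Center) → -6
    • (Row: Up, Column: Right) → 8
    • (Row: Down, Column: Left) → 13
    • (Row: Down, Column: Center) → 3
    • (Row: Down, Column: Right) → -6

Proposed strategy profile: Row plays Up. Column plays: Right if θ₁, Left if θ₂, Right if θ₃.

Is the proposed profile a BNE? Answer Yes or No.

A profile is a BNE iff every type of every player is best-responding given beliefs about the other side.
Row plays Up: E[Up] = 0.75·(-2) + 0.125·(-7) + 0.125·(-2) = -2.625; E[Down] = -6.125. Best-responding. ✓
Column (type θ₁), facing Up: Left gives -3, Center gives -8, Right gives 4. Proposed Right is best. ✓
Column (type θ₂), facing Up: Left gives 5, Center gives -8, Right gives -4. Proposed Left is best. ✓
Column (type θ₃), facing Up: Left gives 3, Center gives -6, Right gives 8. Proposed Right is best. ✓

Yes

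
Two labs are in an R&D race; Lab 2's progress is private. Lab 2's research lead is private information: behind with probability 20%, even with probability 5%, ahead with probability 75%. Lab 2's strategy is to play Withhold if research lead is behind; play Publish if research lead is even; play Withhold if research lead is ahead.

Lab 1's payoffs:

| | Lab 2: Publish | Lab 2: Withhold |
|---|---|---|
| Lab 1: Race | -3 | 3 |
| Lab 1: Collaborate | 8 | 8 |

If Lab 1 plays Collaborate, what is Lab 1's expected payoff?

E[Collaborate] = 0.2·8 + 0.05·8 + 0.75·8 = 1.6 + 0.4 + 6 = 8

8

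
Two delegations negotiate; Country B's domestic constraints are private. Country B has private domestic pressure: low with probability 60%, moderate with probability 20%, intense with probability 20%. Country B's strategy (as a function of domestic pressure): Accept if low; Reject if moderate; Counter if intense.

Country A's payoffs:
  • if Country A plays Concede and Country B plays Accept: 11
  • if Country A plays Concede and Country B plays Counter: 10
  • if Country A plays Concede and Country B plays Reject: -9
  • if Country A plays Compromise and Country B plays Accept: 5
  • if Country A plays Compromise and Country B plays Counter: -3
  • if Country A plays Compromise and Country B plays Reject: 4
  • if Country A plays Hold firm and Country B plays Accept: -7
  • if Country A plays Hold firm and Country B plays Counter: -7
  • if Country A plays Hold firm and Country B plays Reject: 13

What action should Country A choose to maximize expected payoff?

Compute Country A's expected payoff for each action, taking the expectation over Country B's type.
E[Concede] = 0.6·(11) + 0.2·(-9) + 0.2·(10) = 6.8
E[Compromise] = 0.6·(5) + 0.2·(4) + 0.2·(-3) = 3.2
E[Hold firm] = 0.6·(-7) + 0.2·(13) + 0.2·(-7) = -3
Best response: Concede (6.8 is the largest).

Concede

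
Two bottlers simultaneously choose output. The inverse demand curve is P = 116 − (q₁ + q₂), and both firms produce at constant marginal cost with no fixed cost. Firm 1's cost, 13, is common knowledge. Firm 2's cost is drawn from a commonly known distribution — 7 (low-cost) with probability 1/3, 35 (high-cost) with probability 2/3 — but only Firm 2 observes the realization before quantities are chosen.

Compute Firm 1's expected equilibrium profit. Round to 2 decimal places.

Type-c best response for Firm 2: q₂(c) = (116 − c)/2 − q₁/2.
Firm 1 maximizes expected profit; its first-order condition is 116 − 2q₁ − E[q₂] − 13 = 0.
Substituting E[q₂] and solving: E[c₂] = 25.6667, so q₁ = (116 − 2·13 + 25.6667)/3 = 38.5556.
E[P] = 116 − (q₁ + E[q₂]) = 51.5556; Firm 1's expected profit = (E[P] − 13)·q₁ = (51.5556 − 13)·38.5556 = 1486.53.

1486.53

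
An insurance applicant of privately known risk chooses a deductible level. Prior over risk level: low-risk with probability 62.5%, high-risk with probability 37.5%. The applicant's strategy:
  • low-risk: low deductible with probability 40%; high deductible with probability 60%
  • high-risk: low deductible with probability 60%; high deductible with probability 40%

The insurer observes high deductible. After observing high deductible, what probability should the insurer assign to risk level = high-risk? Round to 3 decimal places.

0.286

Apply Bayes' rule using the sender's strategy as the likelihood.
P(high deductible) = 0.625·0.6 + 0.375·0.4 = 0.525
P(high-risk | high deductible) = (0.375·0.4) / 0.525 = 0.15 / 0.525 = 0.285714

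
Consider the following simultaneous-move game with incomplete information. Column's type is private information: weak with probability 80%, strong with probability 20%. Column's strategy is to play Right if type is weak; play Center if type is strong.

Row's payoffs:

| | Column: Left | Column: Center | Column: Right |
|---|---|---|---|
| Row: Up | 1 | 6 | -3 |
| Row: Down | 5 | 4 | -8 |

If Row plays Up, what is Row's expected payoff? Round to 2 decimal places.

-1.20

E[Up] = 0.8·(-3) + 0.2·6 = (-2.4) + 1.2 = -1.2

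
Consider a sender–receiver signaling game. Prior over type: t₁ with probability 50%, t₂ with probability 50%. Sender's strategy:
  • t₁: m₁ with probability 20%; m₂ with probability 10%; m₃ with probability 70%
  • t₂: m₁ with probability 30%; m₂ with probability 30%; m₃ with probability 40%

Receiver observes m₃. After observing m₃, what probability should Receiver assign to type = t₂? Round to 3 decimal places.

P(m₃) = 0.5·0.7 + 0.5·0.4 = 0.55
P(t₂ | m₃) = (0.5·0.4) / 0.55 = 0.2 / 0.55 = 0.363636

0.364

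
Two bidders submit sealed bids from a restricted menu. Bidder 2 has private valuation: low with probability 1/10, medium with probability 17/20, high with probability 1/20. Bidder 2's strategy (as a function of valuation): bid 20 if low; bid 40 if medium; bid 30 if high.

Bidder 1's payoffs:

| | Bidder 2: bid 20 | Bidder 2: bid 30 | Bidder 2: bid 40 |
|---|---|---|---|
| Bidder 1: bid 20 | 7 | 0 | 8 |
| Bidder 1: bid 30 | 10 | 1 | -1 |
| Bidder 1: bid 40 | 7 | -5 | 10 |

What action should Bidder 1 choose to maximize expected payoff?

bid 40

Compute Bidder 1's expected payoff for each action, taking the expectation over Bidder 2's type.
E[bid 20] = 1/10·(7) + 17/20·(8) + 1/20·(0) = 15/2
E[bid 30] = 1/10·(10) + 17/20·(-1) + 1/20·(1) = 1/5
E[bid 40] = 1/10·(7) + 17/20·(10) + 1/20·(-5) = 179/20
Best response: bid 40 (179/20 is the largest).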